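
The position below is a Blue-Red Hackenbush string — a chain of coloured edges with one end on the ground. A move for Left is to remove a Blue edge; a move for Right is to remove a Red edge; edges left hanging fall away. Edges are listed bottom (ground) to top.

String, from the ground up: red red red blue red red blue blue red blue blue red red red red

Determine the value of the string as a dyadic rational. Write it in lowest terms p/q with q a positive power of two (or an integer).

step 1: add red to get r; options L={ ∅ } R={ 0 } => -1
step 2: add red to get rr; options L={ ∅ } R={ -1,0 } => -2
step 3: add red to get rrr; options L={ ∅ } R={ -2,-1,0 } => -3
step 4: add blue to get rrrb; options L={ -3 } R={ -2,-1,0 } => -5/2
step 5: add red to get rrrbr; options L={ -3 } R={ -5/2,-2,-1,0 } => -11/4
step 6: add red to get rrrbrr; options L={ -3 } R={ -11/4,-5/2,-2,-1,0 } => -23/8
step 7: add blue to get rrrbrrb; options L={ -3,-23/8 } R={ -11/4,-5/2,-2,-1,0 } => -45/16
step 8: add blue to get rrrbrrbb; options L={ -3,-23/8,-45/16 } R={ -11/4,-5/2,-2,-1,0 } => -89/32
step 9: add red to get rrrbrrbbr; options L={ -3,-23/8,-45/16 } R={ -89/32,-11/4,-5/2,-2,-1,0 } => -179/64
step 10: add blue to get rrrbrrbbrb; options L={ -3,-23/8,-45/16,-179/64 } R={ -89/32,-11/4,-5/2,-2,-1,0 } => -357/128
step 11: add blue to get rrrbrrbbrbb; options L={ -3,-23/8,-45/16,-179/64,-357/128 } R={ -89/32,-11/4,-5/2,-2,-1,0 } => -713/256
step 12: add red to get rrrbrrbbrbbr; options L={ -3,-23/8,-45/16,-179/64,-357/128 } R={ -713/256,-89/32,-11/4,-5/2,-2,-1,0 } => -1427/512
step 13: add red to get rrrbrrbbrbbrr; options L={ -3,-23/8,-45/16,-179/64,-357/128 } R={ -1427/512,-713/256,-89/32,-11/4,-5/2,-2,-1,0 } => -2855/1024
step 14: add red to get rrrbrrbbrbbrrr; options L={ -3,-23/8,-45/16,-179/64,-357/128 } R={ -2855/1024,-1427/512,-713/256,-89/32,-11/4,-5/2,-2,-1,0 } => -5711/2048
step 15: add red to get rrrbrrbbrbbrrrr; options L={ -3,-23/8,-45/16,-179/64,-357/128 } R={ -5711/2048,-2855/1024,-1427/512,-713/256,-89/32,-11/4,-5/2,-2,-1,0 } => -11423/4096

-11423/4096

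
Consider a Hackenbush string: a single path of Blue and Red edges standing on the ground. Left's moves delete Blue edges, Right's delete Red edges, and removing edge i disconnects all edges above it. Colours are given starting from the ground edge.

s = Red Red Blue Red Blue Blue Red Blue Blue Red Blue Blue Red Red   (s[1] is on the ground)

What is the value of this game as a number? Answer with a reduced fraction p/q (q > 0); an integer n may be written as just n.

-6439/4096

Prefix values for Red Red Blue Red Blue Blue Red Blue Blue Red Blue Blue Red Red via {L|R} + simplicity:
1 of 14 · R · max L −∞ · min R 0 so -1
2 of 14 · RR · max L −∞ · min R -1 so -2
3 of 14 · RRB · max L -2 · min R -1 so -3/2
4 of 14 · RRBR · max L -2 · min R -3/2 so -7/4
5 of 14 · RRBRB · max L -7/4 · min R -3/2 so -13/8
6 of 14 · RRBRBB · max L -13/8 · min R -3/2 so -25/16
7 of 14 · RRBRBBR · max L -13/8 · min R -25/16 so -51/32
8 of 14 · RRBRBBRB · max L -51/32 · min R -25/16 so -101/64
9 of 14 · RRBRBBRBB · max L -101/64 · min R -25/16 so -201/128
10 of 14 · RRBRBBRBBR · max L -101/64 · min R -201/128 so -403/256
11 of 14 · RRBRBBRBBRB · max L -403/256 · min R -201/128 so -805/512
12 of 14 · RRBRBBRBBRBB · max L -805/512 · min R -201/128 so -1609/1024
13 of 14 · RRBRBBRBBRBBR · max L -805/512 · min R -1609/1024 so -3219/2048
14 of 14 · RRBRBBRBBRBBRR · max L -805/512 · min R -3219/2048 so -6439/4096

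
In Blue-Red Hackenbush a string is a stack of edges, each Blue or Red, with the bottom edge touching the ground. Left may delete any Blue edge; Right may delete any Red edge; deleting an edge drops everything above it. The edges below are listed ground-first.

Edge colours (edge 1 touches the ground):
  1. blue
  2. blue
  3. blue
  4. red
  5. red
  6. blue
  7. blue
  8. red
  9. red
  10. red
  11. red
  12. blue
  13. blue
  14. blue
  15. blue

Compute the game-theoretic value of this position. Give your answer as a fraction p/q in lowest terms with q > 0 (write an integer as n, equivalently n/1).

val_1 [b]  L=[0]  R=[·]  => 1
val_2 [bb]  L=[0; 1]  R=[·]  => 2
val_3 [bbb]  L=[0; 1; 2]  R=[·]  => 3
val_4 [bbbr]  L=[0; 1; 2]  R=[3]  => 5/2
val_5 [bbbrr]  L=[0; 1; 2]  R=[5/2; 3]  => 9/4
val_6 [bbbrrb]  L=[0; 1; 2; 9/4]  R=[5/2; 3]  => 19/8
val_7 [bbbrrbb]  L=[0; 1; 2; 9/4; 19/8]  R=[5/2; 3]  => 39/16
val_8 [bbbrrbbr]  L=[0; 1; 2; 9/4; 19/8]  R=[39/16; 5/2; 3]  => 77/32
val_9 [bbbrrbbrr]  L=[0; 1; 2; 9/4; 19/8]  R=[77/32; 39/16; 5/2; 3]  => 153/64
val_10 [bbbrrbbrrr]  L=[0; 1; 2; 9/4; 19/8]  R=[153/64; 77/32; 39/16; 5/2; 3]  => 305/128
val_11 [bbbrrbbrrrr]  L=[0; 1; 2; 9/4; 19/8]  R=[305/128; 153/64; 77/32; 39/16; 5/2; 3]  => 609/256
val_12 [bbbrrbbrrrrb]  L=[0; 1; 2; 9/4; 19/8; 609/256]  R=[305/128; 153/64; 77/32; 39/16; 5/2; 3]  => 1219/512
val_13 [bbbrrbbrrrrbb]  L=[0; 1; 2; 9/4; 19/8; 609/256; 1219/512]  R=[305/128; 153/64; 77/32; 39/16; 5/2; 3]  => 2439/1024
val_14 [bbbrrbbrrrrbbb]  L=[0; 1; 2; 9/4; 19/8; 609/256; 1219/512; 2439/1024]  R=[305/128; 153/64; 77/32; 39/16; 5/2; 3]  => 4879/2048
val_15 [bbbrrbbrrrrbbbb]  L=[0; 1; 2; 9/4; 19/8; 609/256; 1219/512; 2439/1024; 4879/2048]  R=[305/128; 153/64; 77/32; 39/16; 5/2; 3]  => 9759/4096

9759/4096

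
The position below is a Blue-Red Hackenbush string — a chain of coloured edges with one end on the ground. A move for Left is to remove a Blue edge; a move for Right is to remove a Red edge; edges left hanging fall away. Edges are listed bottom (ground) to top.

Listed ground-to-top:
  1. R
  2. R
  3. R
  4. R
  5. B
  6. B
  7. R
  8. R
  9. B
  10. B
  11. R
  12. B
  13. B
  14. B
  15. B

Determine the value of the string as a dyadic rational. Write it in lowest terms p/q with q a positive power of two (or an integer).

-6945/2048

1 of 15 · R · max L −∞ · min R 0 -> -1
2 of 15 · RR · max L −∞ · min R -1 -> -2
3 of 15 · RRR · max L −∞ · min R -2 -> -3
4 of 15 · RRRR · max L −∞ · min R -3 -> -4
5 of 15 · RRRRB · max L -4 · min R -3 -> -7/2
6 of 15 · RRRRBB · max L -7/2 · min R -3 -> -13/4
7 of 15 · RRRRBBR · max L -7/2 · min R -13/4 -> -27/8
8 of 15 · RRRRBBRR · max L -7/2 · min R -27/8 -> -55/16
9 of 15 · RRRRBBRRB · max L -55/16 · min R -27/8 -> -109/32
10 of 15 · RRRRBBRRBB · max L -109/32 · min R -27/8 -> -217/64
11 of 15 · RRRRBBRRBBR · max L -109/32 · min R -217/64 -> -435/128
12 of 15 · RRRRBBRRBBRB · max L -435/128 · min R -217/64 -> -869/256
13 of 15 · RRRRBBRRBBRBB · max L -869/256 · min R -217/64 -> -1737/512
14 of 15 · RRRRBBRRBBRBBB · max L -1737/512 · min R -217/64 -> -3473/1024
15 of 15 · RRRRBBRRBBRBBBB · max L -3473/1024 · min R -217/64 -> -6945/2048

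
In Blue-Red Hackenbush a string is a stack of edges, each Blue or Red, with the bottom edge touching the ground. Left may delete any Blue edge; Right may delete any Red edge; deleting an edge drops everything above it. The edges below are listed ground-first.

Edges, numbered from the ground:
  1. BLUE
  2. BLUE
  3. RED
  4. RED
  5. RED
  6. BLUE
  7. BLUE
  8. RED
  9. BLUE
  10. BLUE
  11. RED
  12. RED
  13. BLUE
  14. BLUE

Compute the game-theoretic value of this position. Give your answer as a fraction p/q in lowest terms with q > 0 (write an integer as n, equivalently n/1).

1 of 14 · B · max L 0 · min R +∞ — 1
2 of 14 · BB · max L 1 · min R +∞ — 2
3 of 14 · BBR · max L 1 · min R 2 — 3/2
4 of 14 · BBRR · max L 1 · min R 3/2 — 5/4
5 of 14 · BBRRR · max L 1 · min R 5/4 — 9/8
6 of 14 · BBRRRB · max L 9/8 · min R 5/4 — 19/16
7 of 14 · BBRRRBB · max L 19/16 · min R 5/4 — 39/32
8 of 14 · BBRRRBBR · max L 19/16 · min R 39/32 — 77/64
9 of 14 · BBRRRBBRB · max L 77/64 · min R 39/32 — 155/128
10 of 14 · BBRRRBBRBB · max L 155/128 · min R 39/32 — 311/256
11 of 14 · BBRRRBBRBBR · max L 155/128 · min R 311/256 — 621/512
12 of 14 · BBRRRBBRBBRR · max L 155/128 · min R 621/512 — 1241/1024
13 of 14 · BBRRRBBRBBRRB · max L 1241/1024 · min R 621/512 — 2483/2048
14 of 14 · BBRRRBBRBBRRBB · max L 2483/2048 · min R 621/512 — 4967/4096

4967/4096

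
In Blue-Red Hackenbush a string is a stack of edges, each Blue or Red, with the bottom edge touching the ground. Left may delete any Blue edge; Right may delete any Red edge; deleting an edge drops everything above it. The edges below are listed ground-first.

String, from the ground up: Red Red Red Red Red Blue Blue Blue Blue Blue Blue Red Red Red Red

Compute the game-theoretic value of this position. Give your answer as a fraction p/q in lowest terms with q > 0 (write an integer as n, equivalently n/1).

Build value(s[:k]) for k = 1..15, string s = Red Red Red Red Red Blue Blue Blue Blue Blue Blue Red Red Red Red.
R: Left { ∅ }, Right { 0 } => simplest -1
RR: Left { ∅ }, Right { -1; 0 } => simplest -2
RRR: Left { ∅ }, Right { -2; -1; 0 } => simplest -3
RRRR: Left { ∅ }, Right { -3; -2; -1; 0 } => simplest -4
RRRRR: Left { ∅ }, Right { -4; -3; -2; -1; 0 } => simplest -5
RRRRRB: Left { -5 }, Right { -4; -3; -2; -1; 0 } => simplest -9/2
RRRRRBB: Left { -5; -9/2 }, Right { -4; -3; -2; -1; 0 } => simplest -17/4
RRRRRBBB: Left { -5; -9/2; -17/4 }, Right { -4; -3; -2; -1; 0 } => simplest -33/8
RRRRRBBBB: Left { -5; -9/2; -17/4; -33/8 }, Right { -4; -3; -2; -1; 0 } => simplest -65/16
RRRRRBBBBB: Left { -5; -9/2; -17/4; -33/8; -65/16 }, Right { -4; -3; -2; -1; 0 } => simplest -129/32
RRRRRBBBBBB: Left { -5; -9/2; -17/4; -33/8; -65/16; -129/32 }, Right { -4; -3; -2; -1; 0 } => simplest -257/64
RRRRRBBBBBBR: Left { -5; -9/2; -17/4; -33/8; -65/16; -129/32 }, Right { -257/64; -4; -3; -2; -1; 0 } => simplest -515/128
RRRRRBBBBBBRR: Left { -5; -9/2; -17/4; -33/8; -65/16; -129/32 }, Right { -515/128; -257/64; -4; -3; -2; -1; 0 } => simplest -1031/256
RRRRRBBBBBBRRR: Left { -5; -9/2; -17/4; -33/8; -65/16; -129/32 }, Right { -1031/256; -515/128; -257/64; -4; -3; -2; -1; 0 } => simplest -2063/512
RRRRRBBBBBBRRRR: Left { -5; -9/2; -17/4; -33/8; -65/16; -129/32 }, Right { -2063/512; -1031/256; -515/128; -257/64; -4; -3; -2; -1; 0 } => simplest -4127/1024

-4127/1024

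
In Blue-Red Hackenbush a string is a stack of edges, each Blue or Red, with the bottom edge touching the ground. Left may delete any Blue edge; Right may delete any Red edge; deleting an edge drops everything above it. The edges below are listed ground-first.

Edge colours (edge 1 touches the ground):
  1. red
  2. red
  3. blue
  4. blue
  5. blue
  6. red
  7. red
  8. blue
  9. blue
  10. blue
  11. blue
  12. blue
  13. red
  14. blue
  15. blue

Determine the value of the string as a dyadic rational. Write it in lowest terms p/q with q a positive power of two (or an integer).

Prefix values for red red blue blue blue red red blue blue blue blue blue red blue blue via {L|R} + simplicity:
edge 1 of 15 (red): { ∅ | 0 } gives -1
edge 2 of 15 (red): { ∅ | -1; 0 } gives -2
edge 3 of 15 (blue): { -2 | -1; 0 } gives -3/2
edge 4 of 15 (blue): { -2; -3/2 | -1; 0 } gives -5/4
edge 5 of 15 (blue): { -2; -3/2; -5/4 | -1; 0 } gives -9/8
edge 6 of 15 (red): { -2; -3/2; -5/4 | -9/8; -1; 0 } gives -19/16
edge 7 of 15 (red): { -2; -3/2; -5/4 | -19/16; -9/8; -1; 0 } gives -39/32
edge 8 of 15 (blue): { -2; -3/2; -5/4; -39/32 | -19/16; -9/8; -1; 0 } gives -77/64
edge 9 of 15 (blue): { -2; -3/2; -5/4; -39/32; -77/64 | -19/16; -9/8; -1; 0 } gives -153/128
edge 10 of 15 (blue): { -2; -3/2; -5/4; -39/32; -77/64; -153/128 | -19/16; -9/8; -1; 0 } gives -305/256
edge 11 of 15 (blue): { -2; -3/2; -5/4; -39/32; -77/64; -153/128; -305/256 | -19/16; -9/8; -1; 0 } gives -609/512
edge 12 of 15 (blue): { -2; -3/2; -5/4; -39/32; -77/64; -153/128; -305/256; -609/512 | -19/16; -9/8; -1; 0 } gives -1217/1024
edge 13 of 15 (red): { -2; -3/2; -5/4; -39/32; -77/64; -153/128; -305/256; -609/512 | -1217/1024; -19/16; -9/8; -1; 0 } gives -2435/2048
edge 14 of 15 (blue): { -2; -3/2; -5/4; -39/32; -77/64; -153/128; -305/256; -609/512; -2435/2048 | -1217/1024; -19/16; -9/8; -1; 0 } gives -4869/4096
edge 15 of 15 (blue): { -2; -3/2; -5/4; -39/32; -77/64; -153/128; -305/256; -609/512; -2435/2048; -4869/4096 | -1217/1024; -19/16; -9/8; -1; 0 } gives -9737/8192

-9737/8192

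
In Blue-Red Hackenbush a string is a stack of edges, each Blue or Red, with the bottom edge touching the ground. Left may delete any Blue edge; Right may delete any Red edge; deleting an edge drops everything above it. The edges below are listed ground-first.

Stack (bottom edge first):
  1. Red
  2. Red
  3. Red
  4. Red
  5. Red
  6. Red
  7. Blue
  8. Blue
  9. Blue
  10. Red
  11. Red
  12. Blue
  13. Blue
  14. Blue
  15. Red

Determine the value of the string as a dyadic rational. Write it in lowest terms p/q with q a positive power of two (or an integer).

-2659/512

Build g(s[:k]) for k = 1..15, string s = Red Red Red Red Red Red Blue Blue Blue Red Red Blue Blue Blue Red.
g(R) = { — | 0 } -> -1
g(RR) = { — | -1; 0 } -> -2
g(RRR) = { — | -2; -1; 0 } -> -3
g(RRRR) = { — | -3; -2; -1; 0 } -> -4
g(RRRRR) = { — | -4; -3; -2; -1; 0 } -> -5
g(RRRRRR) = { — | -5; -4; -3; -2; -1; 0 } -> -6
g(RRRRRRB) = { -6 | -5; -4; -3; -2; -1; 0 } -> -11/2
g(RRRRRRBB) = { -6; -11/2 | -5; -4; -3; -2; -1; 0 } -> -21/4
g(RRRRRRBBB) = { -6; -11/2; -21/4 | -5; -4; -3; -2; -1; 0 } -> -41/8
g(RRRRRRBBBR) = { -6; -11/2; -21/4 | -41/8; -5; -4; -3; -2; -1; 0 } -> -83/16
g(RRRRRRBBBRR) = { -6; -11/2; -21/4 | -83/16; -41/8; -5; -4; -3; -2; -1; 0 } -> -167/32
g(RRRRRRBBBRRB) = { -6; -11/2; -21/4; -167/32 | -83/16; -41/8; -5; -4; -3; -2; -1; 0 } -> -333/64
g(RRRRRRBBBRRBB) = { -6; -11/2; -21/4; -167/32; -333/64 | -83/16; -41/8; -5; -4; -3; -2; -1; 0 } -> -665/128
g(RRRRRRBBBRRBBB) = { -6; -11/2; -21/4; -167/32; -333/64; -665/128 | -83/16; -41/8; -5; -4; -3; -2; -1; 0 } -> -1329/256
g(RRRRRRBBBRRBBBR) = { -6; -11/2; -21/4; -167/32; -333/64; -665/128 | -1329/256; -83/16; -41/8; -5; -4; -3; -2; -1; 0 } -> -2659/512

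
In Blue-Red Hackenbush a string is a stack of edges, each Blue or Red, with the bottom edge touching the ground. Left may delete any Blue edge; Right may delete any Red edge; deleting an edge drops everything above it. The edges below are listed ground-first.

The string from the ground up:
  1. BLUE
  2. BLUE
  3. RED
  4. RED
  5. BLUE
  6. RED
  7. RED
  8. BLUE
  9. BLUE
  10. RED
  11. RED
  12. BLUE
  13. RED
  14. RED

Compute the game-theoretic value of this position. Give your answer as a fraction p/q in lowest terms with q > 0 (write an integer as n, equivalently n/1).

5321/4096

step 1: add BLUE to get B; options L={ 0 } R={ (no moves) } — 1
step 2: add BLUE to get BB; options L={ 0; 1 } R={ (no moves) } — 2
step 3: add RED to get BBR; options L={ 0; 1 } R={ 2 } — 3/2
step 4: add RED to get BBRR; options L={ 0; 1 } R={ 3/2; 2 } — 5/4
step 5: add BLUE to get BBRRB; options L={ 0; 1; 5/4 } R={ 3/2; 2 } — 11/8
step 6: add RED to get BBRRBR; options L={ 0; 1; 5/4 } R={ 11/8; 3/2; 2 } — 21/16
step 7: add RED to get BBRRBRR; options L={ 0; 1; 5/4 } R={ 21/16; 11/8; 3/2; 2 } — 41/32
step 8: add BLUE to get BBRRBRRB; options L={ 0; 1; 5/4; 41/32 } R={ 21/16; 11/8; 3/2; 2 } — 83/64
step 9: add BLUE to get BBRRBRRBB; options L={ 0; 1; 5/4; 41/32; 83/64 } R={ 21/16; 11/8; 3/2; 2 } — 167/128
step 10: add RED to get BBRRBRRBBR; options L={ 0; 1; 5/4; 41/32; 83/64 } R={ 167/128; 21/16; 11/8; 3/2; 2 } — 333/256
step 11: add RED to get BBRRBRRBBRR; options L={ 0; 1; 5/4; 41/32; 83/64 } R={ 333/256; 167/128; 21/16; 11/8; 3/2; 2 } — 665/512
step 12: add BLUE to get BBRRBRRBBRRB; options L={ 0; 1; 5/4; 41/32; 83/64; 665/512 } R={ 333/256; 167/128; 21/16; 11/8; 3/2; 2 } — 1331/1024
step 13: add RED to get BBRRBRRBBRRBR; options L={ 0; 1; 5/4; 41/32; 83/64; 665/512 } R={ 1331/1024; 333/256; 167/128; 21/16; 11/8; 3/2; 2 } — 2661/2048
step 14: add RED to get BBRRBRRBBRRBRR; options L={ 0; 1; 5/4; 41/32; 83/64; 665/512 } R={ 2661/2048; 1331/1024; 333/256; 167/128; 21/16; 11/8; 3/2; 2 } — 5321/4096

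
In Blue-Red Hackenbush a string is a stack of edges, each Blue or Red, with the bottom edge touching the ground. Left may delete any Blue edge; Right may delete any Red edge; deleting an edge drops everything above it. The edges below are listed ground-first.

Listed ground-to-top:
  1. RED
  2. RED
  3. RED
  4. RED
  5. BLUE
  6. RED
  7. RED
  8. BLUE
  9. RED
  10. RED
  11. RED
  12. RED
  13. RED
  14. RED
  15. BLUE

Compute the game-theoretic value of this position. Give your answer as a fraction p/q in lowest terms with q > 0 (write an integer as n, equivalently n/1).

-7933/2048

R: Left { — }, Right { 0 } => simplest -1
RR: Left { — }, Right { -1,0 } => simplest -2
RRR: Left { — }, Right { -2,-1,0 } => simplest -3
RRRR: Left { — }, Right { -3,-2,-1,0 } => simplest -4
RRRRB: Left { -4 }, Right { -3,-2,-1,0 } => simplest -7/2
RRRRBR: Left { -4 }, Right { -7/2,-3,-2,-1,0 } => simplest -15/4
RRRRBRR: Left { -4 }, Right { -15/4,-7/2,-3,-2,-1,0 } => simplest -31/8
RRRRBRRB: Left { -4,-31/8 }, Right { -15/4,-7/2,-3,-2,-1,0 } => simplest -61/16
RRRRBRRBR: Left { -4,-31/8 }, Right { -61/16,-15/4,-7/2,-3,-2,-1,0 } => simplest -123/32
RRRRBRRBRR: Left { -4,-31/8 }, Right { -123/32,-61/16,-15/4,-7/2,-3,-2,-1,0 } => simplest -247/64
RRRRBRRBRRR: Left { -4,-31/8 }, Right { -247/64,-123/32,-61/16,-15/4,-7/2,-3,-2,-1,0 } => simplest -495/128
RRRRBRRBRRRR: Left { -4,-31/8 }, Right { -495/128,-247/64,-123/32,-61/16,-15/4,-7/2,-3,-2,-1,0 } => simplest -991/256
RRRRBRRBRRRRR: Left { -4,-31/8 }, Right { -991/256,-495/128,-247/64,-123/32,-61/16,-15/4,-7/2,-3,-2,-1,0 } => simplest -1983/512
RRRRBRRBRRRRRR: Left { -4,-31/8 }, Right { -1983/512,-991/256,-495/128,-247/64,-123/32,-61/16,-15/4,-7/2,-3,-2,-1,0 } => simplest -3967/1024
RRRRBRRBRRRRRRB: Left { -4,-31/8,-3967/1024 }, Right { -1983/512,-991/256,-495/128,-247/64,-123/32,-61/16,-15/4,-7/2,-3,-2,-1,0 } => simplest -7933/2048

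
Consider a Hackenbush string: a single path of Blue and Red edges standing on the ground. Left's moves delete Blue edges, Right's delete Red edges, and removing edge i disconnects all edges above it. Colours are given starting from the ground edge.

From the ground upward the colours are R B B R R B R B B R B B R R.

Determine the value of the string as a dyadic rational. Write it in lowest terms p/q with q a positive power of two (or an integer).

-3367/8192

Recurse on prefixes of the 14-edge string R B B R R B R B B R B B R R:
step 1: add R to get R; options L={  } R={ 0 } → -1
step 2: add B to get RB; options L={ -1 } R={ 0 } → -1/2
step 3: add B to get RBB; options L={ -1; -1/2 } R={ 0 } → -1/4
step 4: add R to get RBBR; options L={ -1; -1/2 } R={ -1/4; 0 } → -3/8
step 5: add R to get RBBRR; options L={ -1; -1/2 } R={ -3/8; -1/4; 0 } → -7/16
step 6: add B to get RBBRRB; options L={ -1; -1/2; -7/16 } R={ -3/8; -1/4; 0 } → -13/32
step 7: add R to get RBBRRBR; options L={ -1; -1/2; -7/16 } R={ -13/32; -3/8; -1/4; 0 } → -27/64
step 8: add B to get RBBRRBRB; options L={ -1; -1/2; -7/16; -27/64 } R={ -13/32; -3/8; -1/4; 0 } → -53/128
step 9: add B to get RBBRRBRBB; options L={ -1; -1/2; -7/16; -27/64; -53/128 } R={ -13/32; -3/8; -1/4; 0 } → -105/256
step 10: add R to get RBBRRBRBBR; options L={ -1; -1/2; -7/16; -27/64; -53/128 } R={ -105/256; -13/32; -3/8; -1/4; 0 } → -211/512
step 11: add B to get RBBRRBRBBRB; options L={ -1; -1/2; -7/16; -27/64; -53/128; -211/512 } R={ -105/256; -13/32; -3/8; -1/4; 0 } → -421/1024
step 12: add B to get RBBRRBRBBRBB; options L={ -1; -1/2; -7/16; -27/64; -53/128; -211/512; -421/1024 } R={ -105/256; -13/32; -3/8; -1/4; 0 } → -841/2048
step 13: add R to get RBBRRBRBBRBBR; options L={ -1; -1/2; -7/16; -27/64; -53/128; -211/512; -421/1024 } R={ -841/2048; -105/256; -13/32; -3/8; -1/4; 0 } → -1683/4096
step 14: add R to get RBBRRBRBBRBBRR; options L={ -1; -1/2; -7/16; -27/64; -53/128; -211/512; -421/1024 } R={ -1683/4096; -841/2048; -105/256; -13/32; -3/8; -1/4; 0 } → -3367/8192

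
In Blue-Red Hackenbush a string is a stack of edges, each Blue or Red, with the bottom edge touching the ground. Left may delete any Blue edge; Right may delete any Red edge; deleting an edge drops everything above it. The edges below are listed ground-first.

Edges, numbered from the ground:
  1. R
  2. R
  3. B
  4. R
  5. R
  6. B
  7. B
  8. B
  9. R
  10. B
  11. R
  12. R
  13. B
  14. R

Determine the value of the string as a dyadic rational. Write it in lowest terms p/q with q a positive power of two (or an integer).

Build g(s[:k]) for k = 1..14, string s = R R B R R B B B R B R R B R.
step 1: add R to get R; options L={ · } R={ 0 } ⇒ -1
step 2: add R to get RR; options L={ · } R={ -1; 0 } ⇒ -2
step 3: add B to get RRB; options L={ -2 } R={ -1; 0 } ⇒ -3/2
step 4: add R to get RRBR; options L={ -2 } R={ -3/2; -1; 0 } ⇒ -7/4
step 5: add R to get RRBRR; options L={ -2 } R={ -7/4; -3/2; -1; 0 } ⇒ -15/8
step 6: add B to get RRBRRB; options L={ -2; -15/8 } R={ -7/4; -3/2; -1; 0 } ⇒ -29/16
step 7: add B to get RRBRRBB; options L={ -2; -15/8; -29/16 } R={ -7/4; -3/2; -1; 0 } ⇒ -57/32
step 8: add B to get RRBRRBBB; options L={ -2; -15/8; -29/16; -57/32 } R={ -7/4; -3/2; -1; 0 } ⇒ -113/64
step 9: add R to get RRBRRBBBR; options L={ -2; -15/8; -29/16; -57/32 } R={ -113/64; -7/4; -3/2; -1; 0 } ⇒ -227/128
step 10: add B to get RRBRRBBBRB; options L={ -2; -15/8; -29/16; -57/32; -227/128 } R={ -113/64; -7/4; -3/2; -1; 0 } ⇒ -453/256
step 11: add R to get RRBRRBBBRBR; options L={ -2; -15/8; -29/16; -57/32; -227/128 } R={ -453/256; -113/64; -7/4; -3/2; -1; 0 } ⇒ -907/512
step 12: add R to get RRBRRBBBRBRR; options L={ -2; -15/8; -29/16; -57/32; -227/128 } R={ -907/512; -453/256; -113/64; -7/4; -3/2; -1; 0 } ⇒ -1815/1024
step 13: add B to get RRBRRBBBRBRRB; options L={ -2; -15/8; -29/16; -57/32; -227/128; -1815/1024 } R={ -907/512; -453/256; -113/64; -7/4; -3/2; -1; 0 } ⇒ -3629/2048
step 14: add R to get RRBRRBBBRBRRBR; options L={ -2; -15/8; -29/16; -57/32; -227/128; -1815/1024 } R={ -3629/2048; -907/512; -453/256; -113/64; -7/4; -3/2; -1; 0 } ⇒ -7259/4096

-7259/4096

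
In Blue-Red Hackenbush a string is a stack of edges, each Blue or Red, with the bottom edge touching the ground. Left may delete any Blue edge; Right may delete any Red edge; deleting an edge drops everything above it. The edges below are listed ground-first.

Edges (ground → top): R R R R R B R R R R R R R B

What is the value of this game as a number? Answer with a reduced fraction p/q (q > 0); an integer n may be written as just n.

Build value(s[:k]) for k = 1..14, string s = R R R R R B R R R R R R R B.
step 1: add R to get R; options L={ · } R={ 0 } — -1
step 2: add R to get RR; options L={ · } R={ -1; 0 } — -2
step 3: add R to get RRR; options L={ · } R={ -2; -1; 0 } — -3
step 4: add R to get RRRR; options L={ · } R={ -3; -2; -1; 0 } — -4
step 5: add R to get RRRRR; options L={ · } R={ -4; -3; -2; -1; 0 } — -5
step 6: add B to get RRRRRB; options L={ -5 } R={ -4; -3; -2; -1; 0 } — -9/2
step 7: add R to get RRRRRBR; options L={ -5 } R={ -9/2; -4; -3; -2; -1; 0 } — -19/4
step 8: add R to get RRRRRBRR; options L={ -5 } R={ -19/4; -9/2; -4; -3; -2; -1; 0 } — -39/8
step 9: add R to get RRRRRBRRR; options L={ -5 } R={ -39/8; -19/4; -9/2; -4; -3; -2; -1; 0 } — -79/16
step 10: add R to get RRRRRBRRRR; options L={ -5 } R={ -79/16; -39/8; -19/4; -9/2; -4; -3; -2; -1; 0 } — -159/32
step 11: add R to get RRRRRBRRRRR; options L={ -5 } R={ -159/32; -79/16; -39/8; -19/4; -9/2; -4; -3; -2; -1; 0 } — -319/64
step 12: add R to get RRRRRBRRRRRR; options L={ -5 } R={ -319/64; -159/32; -79/16; -39/8; -19/4; -9/2; -4; -3; -2; -1; 0 } — -639/128
step 13: add R to get RRRRRBRRRRRRR; options L={ -5 } R={ -639/128; -319/64; -159/32; -79/16; -39/8; -19/4; -9/2; -4; -3; -2; -1; 0 } — -1279/256
step 14: add B to get RRRRRBRRRRRRRB; options L={ -5; -1279/256 } R={ -639/128; -319/64; -159/32; -79/16; -39/8; -19/4; -9/2; -4; -3; -2; -1; 0 } — -2557/512

-2557/512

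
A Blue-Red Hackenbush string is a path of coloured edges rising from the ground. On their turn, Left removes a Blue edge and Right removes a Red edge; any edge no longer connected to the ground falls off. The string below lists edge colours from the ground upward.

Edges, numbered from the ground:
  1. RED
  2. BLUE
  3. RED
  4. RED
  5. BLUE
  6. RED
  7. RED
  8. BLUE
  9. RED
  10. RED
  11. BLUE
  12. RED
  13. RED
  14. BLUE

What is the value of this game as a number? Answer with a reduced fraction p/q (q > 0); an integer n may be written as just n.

-7021/8192

Recurse on prefixes of the 14-edge string RED BLUE RED RED BLUE RED RED BLUE RED RED BLUE RED RED BLUE:
v_1 [R]  L=[—]  R=[0]  — -1
v_2 [RB]  L=[-1]  R=[0]  — -1/2
v_3 [RBR]  L=[-1]  R=[-1/2, 0]  — -3/4
v_4 [RBRR]  L=[-1]  R=[-3/4, -1/2, 0]  — -7/8
v_5 [RBRRB]  L=[-1, -7/8]  R=[-3/4, -1/2, 0]  — -13/16
v_6 [RBRRBR]  L=[-1, -7/8]  R=[-13/16, -3/4, -1/2, 0]  — -27/32
v_7 [RBRRBRR]  L=[-1, -7/8]  R=[-27/32, -13/16, -3/4, -1/2, 0]  — -55/64
v_8 [RBRRBRRB]  L=[-1, -7/8, -55/64]  R=[-27/32, -13/16, -3/4, -1/2, 0]  — -109/128
v_9 [RBRRBRRBR]  L=[-1, -7/8, -55/64]  R=[-109/128, -27/32, -13/16, -3/4, -1/2, 0]  — -219/256
v_10 [RBRRBRRBRR]  L=[-1, -7/8, -55/64]  R=[-219/256, -109/128, -27/32, -13/16, -3/4, -1/2, 0]  — -439/512
v_11 [RBRRBRRBRRB]  L=[-1, -7/8, -55/64, -439/512]  R=[-219/256, -109/128, -27/32, -13/16, -3/4, -1/2, 0]  — -877/1024
v_12 [RBRRBRRBRRBR]  L=[-1, -7/8, -55/64, -439/512]  R=[-877/1024, -219/256, -109/128, -27/32, -13/16, -3/4, -1/2, 0]  — -1755/2048
v_13 [RBRRBRRBRRBRR]  L=[-1, -7/8, -55/64, -439/512]  R=[-1755/2048, -877/1024, -219/256, -109/128, -27/32, -13/16, -3/4, -1/2, 0]  — -3511/4096
v_14 [RBRRBRRBRRBRRB]  L=[-1, -7/8, -55/64, -439/512, -3511/4096]  R=[-1755/2048, -877/1024, -219/256, -109/128, -27/32, -13/16, -3/4, -1/2, 0]  — -7021/8192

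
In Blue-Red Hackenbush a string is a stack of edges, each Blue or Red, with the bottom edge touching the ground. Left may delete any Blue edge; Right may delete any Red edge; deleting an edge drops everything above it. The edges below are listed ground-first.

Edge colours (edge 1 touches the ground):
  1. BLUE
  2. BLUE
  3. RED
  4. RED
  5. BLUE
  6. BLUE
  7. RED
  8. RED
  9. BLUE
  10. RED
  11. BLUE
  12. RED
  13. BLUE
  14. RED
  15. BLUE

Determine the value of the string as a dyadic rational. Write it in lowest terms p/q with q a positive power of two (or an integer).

Build G(s[:k]) for k = 1..15, string s = BLUE BLUE RED RED BLUE BLUE RED RED BLUE RED BLUE RED BLUE RED BLUE.
G(B) = { 0 | none } gives 1
G(BB) = { 0, 1 | none } gives 2
G(BBR) = { 0, 1 | 2 } gives 3/2
G(BBRR) = { 0, 1 | 3/2, 2 } gives 5/4
G(BBRRB) = { 0, 1, 5/4 | 3/2, 2 } gives 11/8
G(BBRRBB) = { 0, 1, 5/4, 11/8 | 3/2, 2 } gives 23/16
G(BBRRBBR) = { 0, 1, 5/4, 11/8 | 23/16, 3/2, 2 } gives 45/32
G(BBRRBBRR) = { 0, 1, 5/4, 11/8 | 45/32, 23/16, 3/2, 2 } gives 89/64
G(BBRRBBRRB) = { 0, 1, 5/4, 11/8, 89/64 | 45/32, 23/16, 3/2, 2 } gives 179/128
G(BBRRBBRRBR) = { 0, 1, 5/4, 11/8, 89/64 | 179/128, 45/32, 23/16, 3/2, 2 } gives 357/256
G(BBRRBBRRBRB) = { 0, 1, 5/4, 11/8, 89/64, 357/256 | 179/128, 45/32, 23/16, 3/2, 2 } gives 715/512
G(BBRRBBRRBRBR) = { 0, 1, 5/4, 11/8, 89/64, 357/256 | 715/512, 179/128, 45/32, 23/16, 3/2, 2 } gives 1429/1024
G(BBRRBBRRBRBRB) = { 0, 1, 5/4, 11/8, 89/64, 357/256, 1429/1024 | 715/512, 179/128, 45/32, 23/16, 3/2, 2 } gives 2859/2048
G(BBRRBBRRBRBRBR) = { 0, 1, 5/4, 11/8, 89/64, 357/256, 1429/1024 | 2859/2048, 715/512, 179/128, 45/32, 23/16, 3/2, 2 } gives 5717/4096
G(BBRRBBRRBRBRBRB) = { 0, 1, 5/4, 11/8, 89/64, 357/256, 1429/1024, 5717/4096 | 2859/2048, 715/512, 179/128, 45/32, 23/16, 3/2, 2 } gives 11435/8192

11435/8192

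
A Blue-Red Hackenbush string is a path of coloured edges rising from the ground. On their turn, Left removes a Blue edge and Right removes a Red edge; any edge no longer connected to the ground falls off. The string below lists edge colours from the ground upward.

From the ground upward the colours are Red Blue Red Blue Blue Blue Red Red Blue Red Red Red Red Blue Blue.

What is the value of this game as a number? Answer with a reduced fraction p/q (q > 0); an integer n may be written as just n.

edge 1 of 15 (Red): {  | 0 } → -1
edge 2 of 15 (Blue): { -1 | 0 } → -1/2
edge 3 of 15 (Red): { -1 | -1/2; 0 } → -3/4
edge 4 of 15 (Blue): { -1; -3/4 | -1/2; 0 } → -5/8
edge 5 of 15 (Blue): { -1; -3/4; -5/8 | -1/2; 0 } → -9/16
edge 6 of 15 (Blue): { -1; -3/4; -5/8; -9/16 | -1/2; 0 } → -17/32
edge 7 of 15 (Red): { -1; -3/4; -5/8; -9/16 | -17/32; -1/2; 0 } → -35/64
edge 8 of 15 (Red): { -1; -3/4; -5/8; -9/16 | -35/64; -17/32; -1/2; 0 } → -71/128
edge 9 of 15 (Blue): { -1; -3/4; -5/8; -9/16; -71/128 | -35/64; -17/32; -1/2; 0 } → -141/256
edge 10 of 15 (Red): { -1; -3/4; -5/8; -9/16; -71/128 | -141/256; -35/64; -17/32; -1/2; 0 } → -283/512
edge 11 of 15 (Red): { -1; -3/4; -5/8; -9/16; -71/128 | -283/512; -141/256; -35/64; -17/32; -1/2; 0 } → -567/1024
edge 12 of 15 (Red): { -1; -3/4; -5/8; -9/16; -71/128 | -567/1024; -283/512; -141/256; -35/64; -17/32; -1/2; 0 } → -1135/2048
edge 13 of 15 (Red): { -1; -3/4; -5/8; -9/16; -71/128 | -1135/2048; -567/1024; -283/512; -141/256; -35/64; -17/32; -1/2; 0 } → -2271/4096
edge 14 of 15 (Blue): { -1; -3/4; -5/8; -9/16; -71/128; -2271/4096 | -1135/2048; -567/1024; -283/512; -141/256; -35/64; -17/32; -1/2; 0 } → -4541/8192
edge 15 of 15 (Blue): { -1; -3/4; -5/8; -9/16; -71/128; -2271/4096; -4541/8192 | -1135/2048; -567/1024; -283/512; -141/256; -35/64; -17/32; -1/2; 0 } → -9081/16384

-9081/16384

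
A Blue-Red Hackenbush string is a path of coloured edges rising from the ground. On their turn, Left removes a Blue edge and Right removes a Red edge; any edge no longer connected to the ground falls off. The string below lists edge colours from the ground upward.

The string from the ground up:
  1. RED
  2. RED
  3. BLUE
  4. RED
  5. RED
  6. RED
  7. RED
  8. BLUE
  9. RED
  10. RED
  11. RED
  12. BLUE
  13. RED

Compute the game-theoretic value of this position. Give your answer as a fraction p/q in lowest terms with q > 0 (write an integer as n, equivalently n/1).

Build g(s[:k]) for k = 1..13, string s = RED RED BLUE RED RED RED RED BLUE RED RED RED BLUE RED.
R: Left { (no moves) }, Right { 0 } → simplest -1
RR: Left { (no moves) }, Right { -1; 0 } → simplest -2
RRB: Left { -2 }, Right { -1; 0 } → simplest -3/2
RRBR: Left { -2 }, Right { -3/2; -1; 0 } → simplest -7/4
RRBRR: Left { -2 }, Right { -7/4; -3/2; -1; 0 } → simplest -15/8
RRBRRR: Left { -2 }, Right { -15/8; -7/4; -3/2; -1; 0 } → simplest -31/16
RRBRRRR: Left { -2 }, Right { -31/16; -15/8; -7/4; -3/2; -1; 0 } → simplest -63/32
RRBRRRRB: Left { -2; -63/32 }, Right { -31/16; -15/8; -7/4; -3/2; -1; 0 } → simplest -125/64
RRBRRRRBR: Left { -2; -63/32 }, Right { -125/64; -31/16; -15/8; -7/4; -3/2; -1; 0 } → simplest -251/128
RRBRRRRBRR: Left { -2; -63/32 }, Right { -251/128; -125/64; -31/16; -15/8; -7/4; -3/2; -1; 0 } → simplest -503/256
RRBRRRRBRRR: Left { -2; -63/32 }, Right { -503/256; -251/128; -125/64; -31/16; -15/8; -7/4; -3/2; -1; 0 } → simplest -1007/512
RRBRRRRBRRRB: Left { -2; -63/32; -1007/512 }, Right { -503/256; -251/128; -125/64; -31/16; -15/8; -7/4; -3/2; -1; 0 } → simplest -2013/1024
RRBRRRRBRRRBR: Left { -2; -63/32; -1007/512 }, Right { -2013/1024; -503/256; -251/128; -125/64; -31/16; -15/8; -7/4; -3/2; -1; 0 } → simplest -4027/2048

-4027/2048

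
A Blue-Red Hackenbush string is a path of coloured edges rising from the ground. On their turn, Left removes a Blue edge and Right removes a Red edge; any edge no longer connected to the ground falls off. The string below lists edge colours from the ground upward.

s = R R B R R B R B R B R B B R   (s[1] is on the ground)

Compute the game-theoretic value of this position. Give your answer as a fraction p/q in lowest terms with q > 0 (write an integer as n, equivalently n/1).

step 1: add R to get R; options L={  } R={ 0 } -> -1
step 2: add R to get RR; options L={  } R={ -1,0 } -> -2
step 3: add B to get RRB; options L={ -2 } R={ -1,0 } -> -3/2
step 4: add R to get RRBR; options L={ -2 } R={ -3/2,-1,0 } -> -7/4
step 5: add R to get RRBRR; options L={ -2 } R={ -7/4,-3/2,-1,0 } -> -15/8
step 6: add B to get RRBRRB; options L={ -2,-15/8 } R={ -7/4,-3/2,-1,0 } -> -29/16
step 7: add R to get RRBRRBR; options L={ -2,-15/8 } R={ -29/16,-7/4,-3/2,-1,0 } -> -59/32
step 8: add B to get RRBRRBRB; options L={ -2,-15/8,-59/32 } R={ -29/16,-7/4,-3/2,-1,0 } -> -117/64
step 9: add R to get RRBRRBRBR; options L={ -2,-15/8,-59/32 } R={ -117/64,-29/16,-7/4,-3/2,-1,0 } -> -235/128
step 10: add B to get RRBRRBRBRB; options L={ -2,-15/8,-59/32,-235/128 } R={ -117/64,-29/16,-7/4,-3/2,-1,0 } -> -469/256
step 11: add R to get RRBRRBRBRBR; options L={ -2,-15/8,-59/32,-235/128 } R={ -469/256,-117/64,-29/16,-7/4,-3/2,-1,0 } -> -939/512
step 12: add B to get RRBRRBRBRBRB; options L={ -2,-15/8,-59/32,-235/128,-939/512 } R={ -469/256,-117/64,-29/16,-7/4,-3/2,-1,0 } -> -1877/1024
step 13: add B to get RRBRRBRBRBRBB; options L={ -2,-15/8,-59/32,-235/128,-939/512,-1877/1024 } R={ -469/256,-117/64,-29/16,-7/4,-3/2,-1,0 } -> -3753/2048
step 14: add R to get RRBRRBRBRBRBBR; options L={ -2,-15/8,-59/32,-235/128,-939/512,-1877/1024 } R={ -3753/2048,-469/256,-117/64,-29/16,-7/4,-3/2,-1,0 } -> -7507/4096

-7507/4096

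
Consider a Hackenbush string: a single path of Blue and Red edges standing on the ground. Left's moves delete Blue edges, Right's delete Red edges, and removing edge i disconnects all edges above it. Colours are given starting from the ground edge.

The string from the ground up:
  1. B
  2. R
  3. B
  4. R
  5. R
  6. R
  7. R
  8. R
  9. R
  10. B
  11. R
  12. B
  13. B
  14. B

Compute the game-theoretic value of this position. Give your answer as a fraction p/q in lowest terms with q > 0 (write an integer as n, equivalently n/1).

step 1: add B to get B; options L={ 0 } R={  } gives 1
step 2: add R to get BR; options L={ 0 } R={ 1 } gives 1/2
step 3: add B to get BRB; options L={ 0,1/2 } R={ 1 } gives 3/4
step 4: add R to get BRBR; options L={ 0,1/2 } R={ 3/4,1 } gives 5/8
step 5: add R to get BRBRR; options L={ 0,1/2 } R={ 5/8,3/4,1 } gives 9/16
step 6: add R to get BRBRRR; options L={ 0,1/2 } R={ 9/16,5/8,3/4,1 } gives 17/32
step 7: add R to get BRBRRRR; options L={ 0,1/2 } R={ 17/32,9/16,5/8,3/4,1 } gives 33/64
step 8: add R to get BRBRRRRR; options L={ 0,1/2 } R={ 33/64,17/32,9/16,5/8,3/4,1 } gives 65/128
step 9: add R to get BRBRRRRRR; options L={ 0,1/2 } R={ 65/128,33/64,17/32,9/16,5/8,3/4,1 } gives 129/256
step 10: add B to get BRBRRRRRRB; options L={ 0,1/2,129/256 } R={ 65/128,33/64,17/32,9/16,5/8,3/4,1 } gives 259/512
step 11: add R to get BRBRRRRRRBR; options L={ 0,1/2,129/256 } R={ 259/512,65/128,33/64,17/32,9/16,5/8,3/4,1 } gives 517/1024
step 12: add B to get BRBRRRRRRBRB; options L={ 0,1/2,129/256,517/1024 } R={ 259/512,65/128,33/64,17/32,9/16,5/8,3/4,1 } gives 1035/2048
step 13: add B to get BRBRRRRRRBRBB; options L={ 0,1/2,129/256,517/1024,1035/2048 } R={ 259/512,65/128,33/64,17/32,9/16,5/8,3/4,1 } gives 2071/4096
step 14: add B to get BRBRRRRRRBRBBB; options L={ 0,1/2,129/256,517/1024,1035/2048,2071/4096 } R={ 259/512,65/128,33/64,17/32,9/16,5/8,3/4,1 } gives 4143/8192

4143/8192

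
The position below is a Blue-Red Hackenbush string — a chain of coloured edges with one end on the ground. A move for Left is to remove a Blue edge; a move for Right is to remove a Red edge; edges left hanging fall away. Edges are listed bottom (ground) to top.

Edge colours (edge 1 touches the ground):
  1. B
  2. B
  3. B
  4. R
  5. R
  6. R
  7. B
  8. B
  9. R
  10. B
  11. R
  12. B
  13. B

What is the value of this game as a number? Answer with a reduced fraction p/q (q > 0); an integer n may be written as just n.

B: Left { 0 }, Right { none } -> simplest 1
BB: Left { 0,1 }, Right { none } -> simplest 2
BBB: Left { 0,1,2 }, Right { none } -> simplest 3
BBBR: Left { 0,1,2 }, Right { 3 } -> simplest 5/2
BBBRR: Left { 0,1,2 }, Right { 5/2,3 } -> simplest 9/4
BBBRRR: Left { 0,1,2 }, Right { 9/4,5/2,3 } -> simplest 17/8
BBBRRRB: Left { 0,1,2,17/8 }, Right { 9/4,5/2,3 } -> simplest 35/16
BBBRRRBB: Left { 0,1,2,17/8,35/16 }, Right { 9/4,5/2,3 } -> simplest 71/32
BBBRRRBBR: Left { 0,1,2,17/8,35/16 }, Right { 71/32,9/4,5/2,3 } -> simplest 141/64
BBBRRRBBRB: Left { 0,1,2,17/8,35/16,141/64 }, Right { 71/32,9/4,5/2,3 } -> simplest 283/128
BBBRRRBBRBR: Left { 0,1,2,17/8,35/16,141/64 }, Right { 283/128,71/32,9/4,5/2,3 } -> simplest 565/256
BBBRRRBBRBRB: Left { 0,1,2,17/8,35/16,141/64,565/256 }, Right { 283/128,71/32,9/4,5/2,3 } -> simplest 1131/512
BBBRRRBBRBRBB: Left { 0,1,2,17/8,35/16,141/64,565/256,1131/512 }, Right { 283/128,71/32,9/4,5/2,3 } -> simplest 2263/1024

2263/1024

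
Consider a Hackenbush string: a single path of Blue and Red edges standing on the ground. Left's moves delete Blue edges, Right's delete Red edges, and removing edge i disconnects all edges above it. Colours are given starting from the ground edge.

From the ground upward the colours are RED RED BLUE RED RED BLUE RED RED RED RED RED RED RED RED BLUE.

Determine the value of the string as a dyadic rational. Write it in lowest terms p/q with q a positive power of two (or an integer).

-15357/8192

R: Left { none }, Right { 0 } — simplest -1
RR: Left { none }, Right { -1,0 } — simplest -2
RRB: Left { -2 }, Right { -1,0 } — simplest -3/2
RRBR: Left { -2 }, Right { -3/2,-1,0 } — simplest -7/4
RRBRR: Left { -2 }, Right { -7/4,-3/2,-1,0 } — simplest -15/8
RRBRRB: Left { -2,-15/8 }, Right { -7/4,-3/2,-1,0 } — simplest -29/16
RRBRRBR: Left { -2,-15/8 }, Right { -29/16,-7/4,-3/2,-1,0 } — simplest -59/32
RRBRRBRR: Left { -2,-15/8 }, Right { -59/32,-29/16,-7/4,-3/2,-1,0 } — simplest -119/64
RRBRRBRRR: Left { -2,-15/8 }, Right { -119/64,-59/32,-29/16,-7/4,-3/2,-1,0 } — simplest -239/128
RRBRRBRRRR: Left { -2,-15/8 }, Right { -239/128,-119/64,-59/32,-29/16,-7/4,-3/2,-1,0 } — simplest -479/256
RRBRRBRRRRR: Left { -2,-15/8 }, Right { -479/256,-239/128,-119/64,-59/32,-29/16,-7/4,-3/2,-1,0 } — simplest -959/512
RRBRRBRRRRRR: Left { -2,-15/8 }, Right { -959/512,-479/256,-239/128,-119/64,-59/32,-29/16,-7/4,-3/2,-1,0 } — simplest -1919/1024
RRBRRBRRRRRRR: Left { -2,-15/8 }, Right { -1919/1024,-959/512,-479/256,-239/128,-119/64,-59/32,-29/16,-7/4,-3/2,-1,0 } — simplest -3839/2048
RRBRRBRRRRRRRR: Left { -2,-15/8 }, Right { -3839/2048,-1919/1024,-959/512,-479/256,-239/128,-119/64,-59/32,-29/16,-7/4,-3/2,-1,0 } — simplest -7679/4096
RRBRRBRRRRRRRRB: Left { -2,-15/8,-7679/4096 }, Right { -3839/2048,-1919/1024,-959/512,-479/256,-239/128,-119/64,-59/32,-29/16,-7/4,-3/2,-1,0 } — simplest -15357/8192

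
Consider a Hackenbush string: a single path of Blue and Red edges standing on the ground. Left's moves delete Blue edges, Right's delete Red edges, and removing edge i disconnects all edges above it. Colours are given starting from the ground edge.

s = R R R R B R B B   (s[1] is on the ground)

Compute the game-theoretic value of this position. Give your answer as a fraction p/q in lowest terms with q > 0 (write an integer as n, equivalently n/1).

-57/16

R: Left { — }, Right { 0 } gives simplest -1
RR: Left { — }, Right { -1,0 } gives simplest -2
RRR: Left { — }, Right { -2,-1,0 } gives simplest -3
RRRR: Left { — }, Right { -3,-2,-1,0 } gives simplest -4
RRRRB: Left { -4 }, Right { -3,-2,-1,0 } gives simplest -7/2
RRRRBR: Left { -4 }, Right { -7/2,-3,-2,-1,0 } gives simplest -15/4
RRRRBRB: Left { -4,-15/4 }, Right { -7/2,-3,-2,-1,0 } gives simplest -29/8
RRRRBRBB: Left { -4,-15/4,-29/8 }, Right { -7/2,-3,-2,-1,0 } gives simplest -57/16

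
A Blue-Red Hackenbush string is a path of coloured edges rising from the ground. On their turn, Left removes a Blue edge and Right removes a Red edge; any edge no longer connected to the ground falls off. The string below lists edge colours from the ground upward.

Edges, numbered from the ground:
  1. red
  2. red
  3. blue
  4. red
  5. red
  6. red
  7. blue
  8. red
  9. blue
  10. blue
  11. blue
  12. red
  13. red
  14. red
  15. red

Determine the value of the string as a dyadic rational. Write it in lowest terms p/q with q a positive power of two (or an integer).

edge 1 of 15 (red): { ∅ | 0 } — -1
edge 2 of 15 (red): { ∅ | -1 0 } — -2
edge 3 of 15 (blue): { -2 | -1 0 } — -3/2
edge 4 of 15 (red): { -2 | -3/2 -1 0 } — -7/4
edge 5 of 15 (red): { -2 | -7/4 -3/2 -1 0 } — -15/8
edge 6 of 15 (red): { -2 | -15/8 -7/4 -3/2 -1 0 } — -31/16
edge 7 of 15 (blue): { -2 -31/16 | -15/8 -7/4 -3/2 -1 0 } — -61/32
edge 8 of 15 (red): { -2 -31/16 | -61/32 -15/8 -7/4 -3/2 -1 0 } — -123/64
edge 9 of 15 (blue): { -2 -31/16 -123/64 | -61/32 -15/8 -7/4 -3/2 -1 0 } — -245/128
edge 10 of 15 (blue): { -2 -31/16 -123/64 -245/128 | -61/32 -15/8 -7/4 -3/2 -1 0 } — -489/256
edge 11 of 15 (blue): { -2 -31/16 -123/64 -245/128 -489/256 | -61/32 -15/8 -7/4 -3/2 -1 0 } — -977/512
edge 12 of 15 (red): { -2 -31/16 -123/64 -245/128 -489/256 | -977/512 -61/32 -15/8 -7/4 -3/2 -1 0 } — -1955/1024
edge 13 of 15 (red): { -2 -31/16 -123/64 -245/128 -489/256 | -1955/1024 -977/512 -61/32 -15/8 -7/4 -3/2 -1 0 } — -3911/2048
edge 14 of 15 (red): { -2 -31/16 -123/64 -245/128 -489/256 | -3911/2048 -1955/1024 -977/512 -61/32 -15/8 -7/4 -3/2 -1 0 } — -7823/4096
edge 15 of 15 (red): { -2 -31/16 -123/64 -245/128 -489/256 | -7823/4096 -3911/2048 -1955/1024 -977/512 -61/32 -15/8 -7/4 -3/2 -1 0 } — -15647/8192

-15647/8192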